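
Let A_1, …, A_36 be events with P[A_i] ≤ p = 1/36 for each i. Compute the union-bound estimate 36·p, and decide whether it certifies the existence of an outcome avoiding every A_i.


Union bound: P[∪_{i=1}^{36} A_i] ≤ Σ_i P[A_i] ≤ 36·p = 36·(1/36) = 1.
Numerically: 1 ≈ 1.00000.
Is 1 < 1? NO.
Since the bound 1 is ≥ 1, the union bound is uninformative here; it does NOT by itself certify existence.

36·p = 1 ≈ 1.00000; existence NOT certified by the union bound.


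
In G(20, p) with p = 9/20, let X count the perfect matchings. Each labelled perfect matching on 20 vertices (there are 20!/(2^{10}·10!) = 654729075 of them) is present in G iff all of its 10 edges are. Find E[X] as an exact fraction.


K_20 has 20!/(2^{10}·10!) = 654729075 labelled perfect matchings.
For each such perfect matching H, let X_H = 1 if all 10 edges of H are present in G. Then P[X_H = 1] = p^{10} = (9/20)^{10} = 3486784401/10240000000000.
By linearity of expectation: E[X] = Σ_H E[X_H] = 654729075 · p^{10} = 654729075 · 3486784401/10240000000000 = 91315965023646363/409600000000.
Numerically: E[X] ≈ 2.229e+05.

E[X] = 654729075 · (9/20)^{10} = 91315965023646363/409600000000 ≈ 2.229e+05.


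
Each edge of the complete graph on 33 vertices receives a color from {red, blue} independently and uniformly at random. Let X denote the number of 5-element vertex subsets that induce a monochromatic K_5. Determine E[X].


Let X = Σ_S X_S over the C(33, 5) = 237336 subsets S of size 5, where X_S = 1 if the K_5 on S is monochromatic.
For a fixed S, the K_5 on S has C(5, 2) = 10 edges. P[all 10 edges red] = (1/2)^10, and likewise for blue, so P[monochromatic] = 2·(1/2)^10 = 2^{1 − 10} = 1/512.
By linearity: E[X] = C(33, 5) · 2^{1 − 10} = 237336 · 1/512 = 29667/64.
Numerically: E[X] ≈ 463.54688.

E[X] = C(33,5)·2^(1−C(5,2)) = 29667/64 ≈ 463.54688.


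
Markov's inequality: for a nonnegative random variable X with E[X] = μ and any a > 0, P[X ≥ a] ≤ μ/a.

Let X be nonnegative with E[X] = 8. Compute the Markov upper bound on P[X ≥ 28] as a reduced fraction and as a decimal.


μ = E[X] = 8, a = 28.
Markov: P[X ≥ 28] ≤ μ/a = (8)/28 = 2/7.
Numerically: ≈ 0.285714.
(Since a = 28 > μ = 8.000000, the bound 2/7 is < 1 and informative.)

P[X ≥ 28] ≤ 2/7 ≈ 0.285714.


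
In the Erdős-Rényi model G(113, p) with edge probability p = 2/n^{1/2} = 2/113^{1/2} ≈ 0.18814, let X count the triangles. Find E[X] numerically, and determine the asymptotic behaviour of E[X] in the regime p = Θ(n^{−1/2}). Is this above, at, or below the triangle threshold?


Number of potential triangles: C(113, 3) = 234136.
Each occurs with probability p³ ≈ (0.18814)³ ≈ 6.6599707e-03.
By linearity: E[X] = C(113, 3)·p³ ≈ 234136 · 6.6599707e-03 ≈ 1559.33891.
Since α = 1/2 < 1, p = c/n^{1/2} ≫ 1/n is above the triangle threshold p ~ 1/n. Asymptotically E[X] ~ (c³/6)·n^{3(1−α)} = (2³/6)·n^{1.5} → ∞; triangles are abundant w.h.p.

E[X] ≈ 1559.33891; in regime p = Θ(1/n^{1/2}) E[X] diverges (above the triangle threshold p ~ 1/n).


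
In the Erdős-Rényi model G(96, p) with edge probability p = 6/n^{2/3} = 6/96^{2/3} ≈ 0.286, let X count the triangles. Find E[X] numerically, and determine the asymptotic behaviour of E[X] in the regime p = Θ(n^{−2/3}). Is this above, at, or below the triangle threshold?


Number of potential triangles: C(96, 3) = 142880.
Each occurs with probability p³ ≈ (0.286)³ ≈ 2.34375e-02.
By linearity: E[X] = C(96, 3)·p³ ≈ 142880 · 2.34375e-02 ≈ 3348.750.
Since α = 2/3 < 1, p = c/n^{2/3} ≫ 1/n is above the triangle threshold p ~ 1/n. Asymptotically E[X] ~ (c³/6)·n^{3(1−α)} = (6³/6)·n^{1} → ∞; triangles are abundant w.h.p.

E[X] ≈ 3348.750; in regime p = Θ(1/n^{2/3}) E[X] diverges (above the triangle threshold p ~ 1/n).


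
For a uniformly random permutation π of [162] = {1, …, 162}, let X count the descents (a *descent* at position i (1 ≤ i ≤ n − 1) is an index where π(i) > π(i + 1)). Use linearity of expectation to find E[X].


Write X = Σ X_I over i = 1, …, 161, with X_I the indicator of one descent.
There are 161 indicators.
For each fixed i, the pair (π(i), π(i+1)) is a uniformly random ordered pair of distinct values from {1, …, 162}; by symmetry P[π(i) > π(i+1)] = 1/2.
By linearity: E[X] = 161 · (1/2) = (162 − 1) · (1/2) = 161/2 ≈ 80.500.

E[X] = 161/2 = 80.500.


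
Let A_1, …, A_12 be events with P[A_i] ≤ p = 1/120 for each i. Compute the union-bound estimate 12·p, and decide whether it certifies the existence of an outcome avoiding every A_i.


Union bound: P[∪_{i=1}^{12} A_i] ≤ Σ_i P[A_i] ≤ 12·p = 12·(1/120) = 1/10.
Numerically: 1/10 ≈ 0.1000000.
Is 1/10 < 1? YES.
Since P[∪ A_i] ≤ 1/10 < 1, the complement has P[∩ A_i^c] ≥ 1 − 1/10 = 9/10 > 0, so some outcome avoids every A_i.

12·p = 1/10 ≈ 0.1000000; existence CERTIFIED by the union bound.


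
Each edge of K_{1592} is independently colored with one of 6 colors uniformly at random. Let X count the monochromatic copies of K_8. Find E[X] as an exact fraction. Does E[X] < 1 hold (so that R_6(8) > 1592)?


E[X] = C(1592, 8) · 6^{1 − 28} = 1005480414540892933435 · 6^{−27} = 1005480414540892933435/1023490369077469249536.
As a reduced fraction: E[X] = 1005480414540892933435/1023490369077469249536 ≈ 0.982403.
Is E[X] < 1? YES.
Since E[X] < 1, there exists a 6-coloring of K_{1592} with no monochromatic K_8; hence R_6(8) > 1592.

E[X] = 1005480414540892933435/1023490369077469249536 ≈ 0.982403; E[X] < 1, so R_6(8) > 1592.


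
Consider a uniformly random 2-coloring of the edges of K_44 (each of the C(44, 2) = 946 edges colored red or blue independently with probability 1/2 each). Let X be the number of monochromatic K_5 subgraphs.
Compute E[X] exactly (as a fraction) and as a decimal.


Let X = Σ_S X_S over the C(44, 5) = 1086008 subsets S of size 5, where X_S = 1 if the K_5 on S is monochromatic.
For a fixed S, the K_5 on S has C(5, 2) = 10 edges. P[all 10 edges red] = (1/2)^10, and likewise for blue, so P[monochromatic] = 2·(1/2)^10 = 2^{1 − 10} = 1/512.
By linearity: E[X] = C(44, 5) · 2^{1 − 10} = 1086008 · 1/512 = 135751/64.
Numerically: E[X] ≈ 2121.1094.

E[X] = C(44,5)·2^(1−C(5,2)) = 135751/64 ≈ 2121.1094.


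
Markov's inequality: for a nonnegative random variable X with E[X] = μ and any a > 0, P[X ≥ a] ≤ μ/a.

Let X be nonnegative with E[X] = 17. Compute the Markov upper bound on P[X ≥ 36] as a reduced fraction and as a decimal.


μ = E[X] = 17, a = 36.
Markov: P[X ≥ 36] ≤ μ/a = (17)/36 = 17/36.
Numerically: ≈ 0.4722.
(Since a = 36 > μ = 17.0000, the bound 17/36 is < 1 and informative.)

P[X ≥ 36] ≤ 17/36 ≈ 0.4722.


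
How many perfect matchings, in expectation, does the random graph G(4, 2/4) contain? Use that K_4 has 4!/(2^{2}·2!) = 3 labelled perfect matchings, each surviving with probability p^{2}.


K_4 has 4!/(2^{2}·2!) = 3 labelled perfect matchings.
For each such perfect matching H, let X_H = 1 if all 2 edges of H are present in G. Then P[X_H = 1] = p^{2} = (1/2)^{2} = 1/4.
By linearity of expectation: E[X] = Σ_H E[X_H] = 3 · p^{2} = 3 · 1/4 = 3/4.
Numerically: E[X] ≈ 0.75.

E[X] = 3 · (1/2)^{2} = 3/4 ≈ 0.75.


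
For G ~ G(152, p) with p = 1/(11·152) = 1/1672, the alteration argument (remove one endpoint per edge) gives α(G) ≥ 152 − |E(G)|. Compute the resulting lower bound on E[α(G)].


E[|E(G)|] = C(152, 2)·p = 11476 · (1/1672) = 151/22.
E[α(G)] ≥ n − E[|E(G)|] = 152 − 151/22 = 3193/22.
Numerically: ≈ 145.136364.
(This is only a lower bound; the true E[α(G)] may be larger.)

E[α(G)] ≥ 3193/22 ≈ 145.136364.


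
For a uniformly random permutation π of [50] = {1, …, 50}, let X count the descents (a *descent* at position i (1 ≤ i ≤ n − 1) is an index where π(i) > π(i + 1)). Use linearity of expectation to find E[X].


Write X = Σ X_I over i = 1, …, 49, with X_I the indicator of one descent.
There are 49 indicators.
For each fixed i, the pair (π(i), π(i+1)) is a uniformly random ordered pair of distinct values from {1, …, 50}; by symmetry P[π(i) > π(i+1)] = 1/2.
By linearity: E[X] = 49 · (1/2) = (50 − 1) · (1/2) = 49/2 ≈ 24.500000.

E[X] = 49/2 = 24.500000.


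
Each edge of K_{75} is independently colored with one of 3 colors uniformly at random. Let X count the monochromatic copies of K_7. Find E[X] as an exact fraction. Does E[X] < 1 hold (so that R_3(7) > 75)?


E[X] = C(75, 7) · 3^{1 − 21} = 1984829850 · 3^{−20} = 1984829850/3486784401.
As a reduced fraction: E[X] = 220536650/387420489 ≈ 0.569244.
Is E[X] < 1? YES.
Since E[X] < 1, there exists a 3-coloring of K_{75} with no monochromatic K_7; hence R_3(7) > 75.

E[X] = 220536650/387420489 ≈ 0.569244; E[X] < 1, so R_3(7) > 75.


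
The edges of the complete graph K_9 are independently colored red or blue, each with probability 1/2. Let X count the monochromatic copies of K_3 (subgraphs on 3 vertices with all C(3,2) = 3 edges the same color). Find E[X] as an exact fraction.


Let X = Σ_S X_S over the C(9, 3) = 84 subsets S of size 3, where X_S = 1 if the K_3 on S is monochromatic.
For a fixed S, the K_3 on S has C(3, 2) = 3 edges. P[all 3 edges red] = (1/2)^3, and likewise for blue, so P[monochromatic] = 2·(1/2)^3 = 2^{1 − 3} = 1/4.
By linearity: E[X] = C(9, 3) · 2^{1 − 3} = 84 · 1/4 = 21.
Numerically: E[X] ≈ 21.00000.

E[X] = C(9,3)·2^(1−C(3,2)) = 21 ≈ 21.00000.


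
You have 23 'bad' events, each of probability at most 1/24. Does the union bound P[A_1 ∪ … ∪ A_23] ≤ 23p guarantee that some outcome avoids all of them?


Union bound: P[∪_{i=1}^{23} A_i] ≤ Σ_i P[A_i] ≤ 23·p = 23·(1/24) = 23/24.
Numerically: 23/24 ≈ 0.95833.
Is 23/24 < 1? YES.
Since P[∪ A_i] ≤ 23/24 < 1, the complement has P[∩ A_i^c] ≥ 1 − 23/24 = 1/24 > 0, so some outcome avoids every A_i.

23·p = 23/24 ≈ 0.95833; existence CERTIFIED by the union bound.


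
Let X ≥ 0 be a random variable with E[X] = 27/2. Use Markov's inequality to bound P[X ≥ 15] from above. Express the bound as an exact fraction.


μ = E[X] = 27/2, a = 15.
Markov: P[X ≥ 15] ≤ μ/a = (27/2)/15 = 9/10.
Numerically: ≈ 0.900.
(Since a = 15 > μ = 13.500, the bound 9/10 is < 1 and informative.)

P[X ≥ 15] ≤ 9/10 ≈ 0.900.


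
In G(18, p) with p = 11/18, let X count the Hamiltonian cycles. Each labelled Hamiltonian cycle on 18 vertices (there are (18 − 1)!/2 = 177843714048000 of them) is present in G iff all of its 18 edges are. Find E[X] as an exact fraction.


K_18 has (18 − 1)!/2 = 177843714048000 labelled Hamiltonian cycles.
For each such Hamiltonian cycle H, let X_H = 1 if all 18 edges of H are present in G. Then P[X_H = 1] = p^{18} = (11/18)^{18} = 5559917313492231481/39346408075296537575424.
By linearity: E[X] = Σ_H E[X_H] = 177843714048000 · p^{18} = 177843714048000 · 5559917313492231481/39346408075296537575424 = 82786473808235140223154875/3294258113514384.
Numerically: E[X] ≈ 2.51e+10.

E[X] = 177843714048000 · (11/18)^{18} = 82786473808235140223154875/3294258113514384 ≈ 2.51e+10.


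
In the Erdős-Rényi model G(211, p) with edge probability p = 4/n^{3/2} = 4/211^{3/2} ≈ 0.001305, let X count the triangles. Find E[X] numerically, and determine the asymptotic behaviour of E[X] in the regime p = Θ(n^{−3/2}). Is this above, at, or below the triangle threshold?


Number of potential triangles: C(211, 3) = 1543465.
Each occurs with probability p³ ≈ (0.001305)³ ≈ 2.222844e-09.
By linearity: E[X] = C(211, 3)·p³ ≈ 1543465 · 2.222844e-09 ≈ 0.0034.
Since α = 3/2 > 1, p = c/n^{3/2} = o(1/n) is below the triangle threshold p ~ 1/n. Asymptotically E[X] ~ (c³/6)·n^{3(1−α)} = (4³/6)·n^{-1.5} → 0, so by Markov's inequality G has no triangles w.h.p.

E[X] ≈ 0.0034; in regime p = Θ(1/n^{3/2}) E[X] tends to 0 (below the triangle threshold p ~ 1/n).


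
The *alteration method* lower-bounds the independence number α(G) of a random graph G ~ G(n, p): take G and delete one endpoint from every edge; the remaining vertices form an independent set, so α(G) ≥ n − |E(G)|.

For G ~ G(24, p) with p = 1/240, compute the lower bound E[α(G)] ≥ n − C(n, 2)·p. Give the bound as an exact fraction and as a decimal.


E[|E(G)|] = C(24, 2)·p = 276 · (1/240) = 23/20.
E[α(G)] ≥ n − E[|E(G)|] = 24 − 23/20 = 457/20.
Numerically: ≈ 22.8500.
(This is only a lower bound; the true E[α(G)] may be larger.)

E[α(G)] ≥ 457/20 ≈ 22.8500.


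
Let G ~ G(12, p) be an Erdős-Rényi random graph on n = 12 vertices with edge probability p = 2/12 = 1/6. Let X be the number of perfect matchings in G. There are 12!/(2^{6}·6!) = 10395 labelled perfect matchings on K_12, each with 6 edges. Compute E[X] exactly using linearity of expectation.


K_12 has 12!/(2^{6}·6!) = 10395 labelled perfect matchings.
For each such perfect matching H, let X_H = 1 if all 6 edges of H are present in G. Then P[X_H = 1] = p^{6} = (1/6)^{6} = 1/46656.
Summing the indicators: E[X] = Σ_H E[X_H] = 10395 · p^{6} = 10395 · 1/46656 = 385/1728.
Numerically: E[X] ≈ 0.222801.

E[X] = 10395 · (1/6)^{6} = 385/1728 ≈ 0.222801.


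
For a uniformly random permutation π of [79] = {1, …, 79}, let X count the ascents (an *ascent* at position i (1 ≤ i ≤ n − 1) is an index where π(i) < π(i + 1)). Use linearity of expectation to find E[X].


Write X = Σ X_I over i = 1, …, 78, with X_I the indicator of one ascent.
There are 78 indicators.
For each fixed i, the pair (π(i), π(i+1)) is a uniformly random ordered pair of distinct values from {1, …, 79}; by symmetry P[π(i) < π(i+1)] = 1/2.
By linearity: E[X] = 78 · (1/2) = (79 − 1) · (1/2) = 39 ≈ 39.0000.

E[X] = 39 = 39.0000.


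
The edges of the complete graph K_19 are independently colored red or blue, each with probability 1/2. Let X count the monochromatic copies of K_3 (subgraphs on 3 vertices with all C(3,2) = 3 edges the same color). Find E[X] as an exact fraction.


Let X = Σ_S X_S over the C(19, 3) = 969 subsets S of size 3, where X_S = 1 if the K_3 on S is monochromatic.
For a fixed S, the K_3 on S has C(3, 2) = 3 edges. P[all 3 edges red] = (1/2)^3, and likewise for blue, so P[monochromatic] = 2·(1/2)^3 = 2^{1 − 3} = 1/4.
By linearity of expectation: E[X] = C(19, 3) · 2^{1 − 3} = 969 · 1/4 = 969/4.
Numerically: E[X] ≈ 242.25000.

E[X] = C(19,3)·2^(1−C(3,2)) = 969/4 ≈ 242.25000.


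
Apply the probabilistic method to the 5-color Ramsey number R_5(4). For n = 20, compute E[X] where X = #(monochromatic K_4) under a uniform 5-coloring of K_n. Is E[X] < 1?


E[X] = C(20, 4) · 5^{1 − 6} = 4845 · 5^{−5} = 4845/3125.
As a reduced fraction: E[X] = 969/625 ≈ 1.550400.
Is E[X] < 1? NO.
Since E[X] ≥ 1, the first-moment bound is inconclusive at n = 20; it does NOT by itself certify R_5(4) > 20.

E[X] = 969/625 ≈ 1.550400; E[X] ≥ 1; first-moment method inconclusive here.


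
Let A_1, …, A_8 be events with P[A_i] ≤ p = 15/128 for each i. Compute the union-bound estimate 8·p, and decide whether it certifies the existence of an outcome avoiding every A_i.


Union bound: P[∪_{i=1}^{8} A_i] ≤ Σ_i P[A_i] ≤ 8·p = 8·(15/128) = 15/16.
Numerically: 15/16 ≈ 0.93750.
Is 15/16 < 1? YES.
Since P[∪ A_i] ≤ 15/16 < 1, the complement has P[∩ A_i^c] ≥ 1 − 15/16 = 1/16 > 0, so some outcome avoids every A_i.

8·p = 15/16 ≈ 0.93750; existence CERTIFIED by the union bound.


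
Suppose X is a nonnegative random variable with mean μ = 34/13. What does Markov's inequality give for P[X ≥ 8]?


μ = E[X] = 34/13, a = 8.
Markov: P[X ≥ 8] ≤ μ/a = (34/13)/8 = 17/52.
Numerically: ≈ 0.3269.
(Since a = 8 > μ = 2.6154, the bound 17/52 is < 1 and informative.)

P[X ≥ 8] ≤ 17/52 ≈ 0.3269.


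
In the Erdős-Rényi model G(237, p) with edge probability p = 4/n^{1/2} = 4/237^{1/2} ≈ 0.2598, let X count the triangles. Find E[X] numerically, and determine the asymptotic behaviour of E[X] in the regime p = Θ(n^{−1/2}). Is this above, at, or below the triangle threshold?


Number of potential triangles: C(237, 3) = 2190670.
Each occurs with probability p³ ≈ (0.2598)³ ≈ 1.754113e-02.
By linearity: E[X] = C(237, 3)·p³ ≈ 2190670 · 1.754113e-02 ≈ 38426.8173.
Since α = 1/2 < 1, p = c/n^{1/2} ≫ 1/n is above the triangle threshold p ~ 1/n. Asymptotically E[X] ~ (c³/6)·n^{3(1−α)} = (4³/6)·n^{1.5} → ∞; triangles are abundant w.h.p.

E[X] ≈ 38426.8173; in regime p = Θ(1/n^{1/2}) E[X] diverges (above the triangle threshold p ~ 1/n).


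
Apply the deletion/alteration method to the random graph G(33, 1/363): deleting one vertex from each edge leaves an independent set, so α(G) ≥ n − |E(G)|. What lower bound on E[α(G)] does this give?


E[|E(G)|] = C(33, 2)·p = 528 · (1/363) = 16/11.
E[α(G)] ≥ n − E[|E(G)|] = 33 − 16/11 = 347/11.
Numerically: ≈ 31.545.
(This is only a lower bound; the true E[α(G)] may be larger.)

E[α(G)] ≥ 347/11 ≈ 31.545.


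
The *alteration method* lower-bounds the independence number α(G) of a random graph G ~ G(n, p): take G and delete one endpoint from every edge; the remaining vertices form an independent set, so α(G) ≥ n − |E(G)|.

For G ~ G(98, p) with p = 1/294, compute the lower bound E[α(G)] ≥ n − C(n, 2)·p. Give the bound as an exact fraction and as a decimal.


E[|E(G)|] = C(98, 2)·p = 4753 · (1/294) = 97/6.
E[α(G)] ≥ n − E[|E(G)|] = 98 − 97/6 = 491/6.
Numerically: ≈ 81.83333.
(This is only a lower bound; the true E[α(G)] may be larger.)

E[α(G)] ≥ 491/6 ≈ 81.83333.


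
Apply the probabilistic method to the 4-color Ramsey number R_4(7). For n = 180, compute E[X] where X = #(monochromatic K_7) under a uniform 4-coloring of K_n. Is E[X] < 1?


E[X] = C(180, 7) · 4^{1 − 21} = 1079414463600 · 4^{−20} = 1079414463600/1099511627776.
As a reduced fraction: E[X] = 67463403975/68719476736 ≈ 0.98172.
Is E[X] < 1? YES.
Since E[X] < 1, there exists a 4-coloring of K_{180} with no monochromatic K_7; hence R_4(7) > 180.

E[X] = 67463403975/68719476736 ≈ 0.98172; E[X] < 1, so R_4(7) > 180.


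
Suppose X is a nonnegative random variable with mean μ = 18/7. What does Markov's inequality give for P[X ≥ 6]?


μ = E[X] = 18/7, a = 6.
Markov: P[X ≥ 6] ≤ μ/a = (18/7)/6 = 3/7.
Numerically: ≈ 0.429.
(Since a = 6 > μ = 2.571, the bound 3/7 is < 1 and informative.)

P[X ≥ 6] ≤ 3/7 ≈ 0.429.


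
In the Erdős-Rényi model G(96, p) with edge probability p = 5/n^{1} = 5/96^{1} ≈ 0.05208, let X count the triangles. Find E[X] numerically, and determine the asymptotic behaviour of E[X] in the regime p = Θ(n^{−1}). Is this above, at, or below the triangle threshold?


Number of potential triangles: C(96, 3) = 142880.
Each occurs with probability p³ ≈ (0.05208)³ ≈ 1.412851e-04.
By linearity: E[X] = C(96, 3)·p³ ≈ 142880 · 1.412851e-04 ≈ 20.1868.
Here α = 1, so p = 5/n is exactly at the triangle threshold p ~ 1/n. Asymptotically E[X] → c³/6 = 5³/6 = 125/6 ≈ 20.8333, a bounded constant. In this regime the triangle count is asymptotically Poisson(c³/6).

E[X] ≈ 20.1868; in regime p = Θ(1/n^{1}) E[X] stays bounded (at the triangle threshold p ~ 1/n).


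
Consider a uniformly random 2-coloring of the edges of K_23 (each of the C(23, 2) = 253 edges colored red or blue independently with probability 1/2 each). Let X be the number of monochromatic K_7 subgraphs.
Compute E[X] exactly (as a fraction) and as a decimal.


Let X = Σ_S X_S over the C(23, 7) = 245157 subsets S of size 7, where X_S = 1 if the K_7 on S is monochromatic.
For a fixed S, the K_7 on S has C(7, 2) = 21 edges. P[all 21 edges red] = (1/2)^21, and likewise for blue, so P[monochromatic] = 2·(1/2)^21 = 2^{1 − 21} = 1/1048576.
By linearity of expectation: E[X] = C(23, 7) · 2^{1 − 21} = 245157 · 1/1048576 = 245157/1048576.
Numerically: E[X] ≈ 0.233800.

E[X] = C(23,7)·2^(1−C(7,2)) = 245157/1048576 ≈ 0.233800.


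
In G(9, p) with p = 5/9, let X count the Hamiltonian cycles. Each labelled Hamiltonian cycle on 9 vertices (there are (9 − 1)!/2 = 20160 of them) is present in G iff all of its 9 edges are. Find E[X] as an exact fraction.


K_9 has (9 − 1)!/2 = 20160 labelled Hamiltonian cycles.
For each such Hamiltonian cycle H, let X_H = 1 if all 9 edges of H are present in G. Then P[X_H = 1] = p^{9} = (5/9)^{9} = 1953125/387420489.
By linearity of expectation: E[X] = Σ_H E[X_H] = 20160 · p^{9} = 20160 · 1953125/387420489 = 4375000000/43046721.
Numerically: E[X] ≈ 101.634.

E[X] = 20160 · (5/9)^{9} = 4375000000/43046721 ≈ 101.634.


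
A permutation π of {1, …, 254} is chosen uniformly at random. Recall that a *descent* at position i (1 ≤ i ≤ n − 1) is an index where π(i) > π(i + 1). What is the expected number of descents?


Write X = Σ X_I over i = 1, …, 253, with X_I the indicator of one descent.
There are 253 indicators.
For each fixed i, the pair (π(i), π(i+1)) is a uniformly random ordered pair of distinct values from {1, …, 254}; by symmetry P[π(i) > π(i+1)] = 1/2.
By linearity: E[X] = 253 · (1/2) = (254 − 1) · (1/2) = 253/2 ≈ 126.5000.

E[X] = 253/2 = 126.5000.


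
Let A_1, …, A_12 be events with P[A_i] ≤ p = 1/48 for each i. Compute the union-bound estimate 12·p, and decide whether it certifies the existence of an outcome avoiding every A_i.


Union bound: P[∪_{i=1}^{12} A_i] ≤ Σ_i P[A_i] ≤ 12·p = 12·(1/48) = 1/4.
Numerically: 1/4 ≈ 0.250.
Is 1/4 < 1? YES.
Since P[∪ A_i] ≤ 1/4 < 1, the complement has P[∩ A_i^c] ≥ 1 − 1/4 = 3/4 > 0, so some outcome avoids every A_i.

12·p = 1/4 ≈ 0.250; existence CERTIFIED by the union bound.


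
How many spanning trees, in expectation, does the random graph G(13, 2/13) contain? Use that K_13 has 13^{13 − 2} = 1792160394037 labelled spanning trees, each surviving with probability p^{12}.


K_13 has 13^{13 − 2} = 1792160394037 labelled spanning trees.
For each such spanning tree H, let X_H = 1 if all 12 edges of H are present in G. Then P[X_H = 1] = p^{12} = (2/13)^{12} = 4096/23298085122481.
Summing the indicators: E[X] = Σ_H E[X_H] = 1792160394037 · p^{12} = 1792160394037 · 4096/23298085122481 = 4096/13.
Numerically: E[X] ≈ 315.

E[X] = 1792160394037 · (2/13)^{12} = 4096/13 ≈ 315.


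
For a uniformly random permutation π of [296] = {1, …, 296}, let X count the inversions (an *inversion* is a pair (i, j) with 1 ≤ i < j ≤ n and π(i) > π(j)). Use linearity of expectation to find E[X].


Write X = Σ X_I over the C(296, 2) = 43660 pairs i < j, with X_I the indicator of one inversion.
There are 43660 indicators.
For each fixed pair i < j, the values π(i) and π(j) are two distinct elements of {1, …, 296} in uniformly random order; by symmetry P[π(i) > π(j)] = 1/2.
By linearity: E[X] = 43660 · (1/2) = C(296, 2) · (1/2) = 43660/2 = 21830 ≈ 21830.000000.

E[X] = 21830 = 21830.000000.


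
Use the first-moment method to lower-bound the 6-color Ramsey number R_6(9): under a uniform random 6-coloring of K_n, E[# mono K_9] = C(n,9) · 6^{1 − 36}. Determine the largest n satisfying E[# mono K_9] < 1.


We need C(n, 9) · 6^{1 − 36} < 1, i.e. C(n, 9) < 6^{36 − 1} = 1719070799748422591028658176.
Check values of n near the boundary:
  n = 4402: C(4402, 9) = 1696419745356657449393393700; 1696419745356657449393393700 < 1719070799748422591028658176? YES
  n = 4403: C(4403, 9) = 1699894433046281918452233150; 1699894433046281918452233150 < 1719070799748422591028658176? YES
  n = 4404: C(4404, 9) = 1703375445537161676647015880; 1703375445537161676647015880 < 1719070799748422591028658176? YES
  n = 4405: C(4405, 9) = 1706862792900636302463627150; 1706862792900636302463627150 < 1719070799748422591028658176? YES
  n = 4406: C(4406, 9) = 1710356485221788389505285700; 1710356485221788389505285700 < 1719070799748422591028658176? YES
  n = 4407: C(4407, 9) = 1713856532599459170657070050; 1713856532599459170657070050 < 1719070799748422591028658176? YES
  n = 4408: C(4408, 9) = 1717362945146264156457459600; 1717362945146264156457459600 < 1719070799748422591028658176? YES
  n = 4409: C(4409, 9) = 1720875732988608787686577131; 1720875732988608787686577131 < 1719070799748422591028658176? NO
The largest n with C(n, 9) < 1719070799748422591028658176 is n = 4408 (where E[X] = 35778394690547169926197075/35813974994758803979763712 ≈ 0.9990). Hence R_6(9) > 4408, i.e. R_6(9) ≥ 4409.

Largest n = 4408; hence R_6(9) > 4408.


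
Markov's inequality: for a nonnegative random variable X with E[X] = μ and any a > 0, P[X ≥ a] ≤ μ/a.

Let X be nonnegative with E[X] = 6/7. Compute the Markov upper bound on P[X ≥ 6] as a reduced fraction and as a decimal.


μ = E[X] = 6/7, a = 6.
Markov: P[X ≥ 6] ≤ μ/a = (6/7)/6 = 1/7.
Numerically: ≈ 0.143.
(Since a = 6 > μ = 0.857, the bound 1/7 is < 1 and informative.)

P[X ≥ 6] ≤ 1/7 ≈ 0.143.


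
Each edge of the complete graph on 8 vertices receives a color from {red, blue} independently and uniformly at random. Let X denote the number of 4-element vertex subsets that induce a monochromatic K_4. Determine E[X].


Let X = Σ_S X_S over the C(8, 4) = 70 subsets S of size 4, where X_S = 1 if the K_4 on S is monochromatic.
For a fixed S, the K_4 on S has C(4, 2) = 6 edges. P[all 6 edges red] = (1/2)^6, and likewise for blue, so P[monochromatic] = 2·(1/2)^6 = 2^{1 − 6} = 1/32.
Summing: E[X] = C(8, 4) · 2^{1 − 6} = 70 · 1/32 = 35/16.
Numerically: E[X] ≈ 2.187500.

E[X] = C(8,4)·2^(1−C(4,2)) = 35/16 ≈ 2.187500.


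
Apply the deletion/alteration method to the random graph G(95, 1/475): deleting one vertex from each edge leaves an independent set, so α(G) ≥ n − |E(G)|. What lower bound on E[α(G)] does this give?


E[|E(G)|] = C(95, 2)·p = 4465 · (1/475) = 47/5.
E[α(G)] ≥ n − E[|E(G)|] = 95 − 47/5 = 428/5.
Numerically: ≈ 85.600.
(This is only a lower bound; the true E[α(G)] may be larger.)

E[α(G)] ≥ 428/5 ≈ 85.600.


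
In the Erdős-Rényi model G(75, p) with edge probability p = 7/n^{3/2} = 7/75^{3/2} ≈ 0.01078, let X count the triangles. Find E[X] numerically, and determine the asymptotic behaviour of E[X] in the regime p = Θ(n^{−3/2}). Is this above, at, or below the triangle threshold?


Number of potential triangles: C(75, 3) = 67525.
Each occurs with probability p³ ≈ (0.01078)³ ≈ 1.251752e-06.
By linearity: E[X] = C(75, 3)·p³ ≈ 67525 · 1.251752e-06 ≈ 0.0845.
Since α = 3/2 > 1, p = c/n^{3/2} = o(1/n) is below the triangle threshold p ~ 1/n. Asymptotically E[X] ~ (c³/6)·n^{3(1−α)} = (7³/6)·n^{-1.5} → 0, so by Markov's inequality G has no triangles w.h.p.

E[X] ≈ 0.0845; in regime p = Θ(1/n^{3/2}) E[X] tends to 0 (below the triangle threshold p ~ 1/n).


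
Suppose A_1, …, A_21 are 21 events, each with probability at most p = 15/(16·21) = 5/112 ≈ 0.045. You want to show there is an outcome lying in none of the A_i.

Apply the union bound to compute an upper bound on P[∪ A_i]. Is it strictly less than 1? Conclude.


Union bound: P[∪_{i=1}^{21} A_i] ≤ Σ_i P[A_i] ≤ 21·p = 21·(5/112) = 15/16.
Numerically: 15/16 ≈ 0.938.
Is 15/16 < 1? YES.
Since P[∪ A_i] ≤ 15/16 < 1, the complement has P[∩ A_i^c] ≥ 1 − 15/16 = 1/16 > 0, so some outcome avoids every A_i.

21·p = 15/16 ≈ 0.938; existence CERTIFIED by the union bound.


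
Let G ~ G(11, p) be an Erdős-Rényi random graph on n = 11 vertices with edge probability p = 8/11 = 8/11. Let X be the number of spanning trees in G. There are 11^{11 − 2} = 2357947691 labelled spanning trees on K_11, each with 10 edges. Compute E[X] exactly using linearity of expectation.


K_11 has 11^{11 − 2} = 2357947691 labelled spanning trees.
For each such spanning tree H, let X_H = 1 if all 10 edges of H are present in G. Then P[X_H = 1] = p^{10} = (8/11)^{10} = 1073741824/25937424601.
Summing the indicators: E[X] = Σ_H E[X_H] = 2357947691 · p^{10} = 2357947691 · 1073741824/25937424601 = 1073741824/11.
Numerically: E[X] ≈ 9.7613e+07.

E[X] = 2357947691 · (8/11)^{10} = 1073741824/11 ≈ 9.7613e+07.


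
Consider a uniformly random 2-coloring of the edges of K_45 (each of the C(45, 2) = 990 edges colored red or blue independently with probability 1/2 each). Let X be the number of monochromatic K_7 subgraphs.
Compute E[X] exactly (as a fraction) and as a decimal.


Let X = Σ_S X_S over the C(45, 7) = 45379620 subsets S of size 7, where X_S = 1 if the K_7 on S is monochromatic.
For a fixed S, the K_7 on S has C(7, 2) = 21 edges. P[all 21 edges red] = (1/2)^21, and likewise for blue, so P[monochromatic] = 2·(1/2)^21 = 2^{1 − 21} = 1/1048576.
By linearity: E[X] = C(45, 7) · 2^{1 − 21} = 45379620 · 1/1048576 = 11344905/262144.
Numerically: E[X] ≈ 43.2774.

E[X] = C(45,7)·2^(1−C(7,2)) = 11344905/262144 ≈ 43.2774.


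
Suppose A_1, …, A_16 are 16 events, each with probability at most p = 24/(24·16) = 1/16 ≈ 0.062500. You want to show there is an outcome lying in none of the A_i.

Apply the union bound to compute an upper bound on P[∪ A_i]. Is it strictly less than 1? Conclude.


Union bound: P[∪_{i=1}^{16} A_i] ≤ Σ_i P[A_i] ≤ 16·p = 16·(1/16) = 1.
Numerically: 1 ≈ 1.000000.
Is 1 < 1? NO.
Since the bound 1 is ≥ 1, the union bound is uninformative here; it does NOT by itself certify existence.

16·p = 1 ≈ 1.000000; existence NOT certified by the union bound.


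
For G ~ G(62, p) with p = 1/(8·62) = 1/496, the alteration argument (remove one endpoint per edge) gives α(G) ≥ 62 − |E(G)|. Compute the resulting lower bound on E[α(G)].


E[|E(G)|] = C(62, 2)·p = 1891 · (1/496) = 61/16.
E[α(G)] ≥ n − E[|E(G)|] = 62 − 61/16 = 931/16.
Numerically: ≈ 58.1875.
(This is only a lower bound; the true E[α(G)] may be larger.)

E[α(G)] ≥ 931/16 ≈ 58.1875.


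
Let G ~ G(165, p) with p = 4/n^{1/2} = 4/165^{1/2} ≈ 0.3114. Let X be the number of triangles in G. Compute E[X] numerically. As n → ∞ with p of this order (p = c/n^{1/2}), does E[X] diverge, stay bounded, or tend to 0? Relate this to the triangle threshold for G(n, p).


Number of potential triangles: C(165, 3) = 735130.
Each occurs with probability p³ ≈ (0.3114)³ ≈ 3.01963227e-02.
By linearity: E[X] = C(165, 3)·p³ ≈ 735130 · 3.01963227e-02 ≈ 22198.222694.
Since α = 1/2 < 1, p = c/n^{1/2} ≫ 1/n is above the triangle threshold p ~ 1/n. Asymptotically E[X] ~ (c³/6)·n^{3(1−α)} = (4³/6)·n^{1.5} → ∞; triangles are abundant w.h.p.

E[X] ≈ 22198.222694; in regime p = Θ(1/n^{1/2}) E[X] diverges (above the triangle threshold p ~ 1/n).


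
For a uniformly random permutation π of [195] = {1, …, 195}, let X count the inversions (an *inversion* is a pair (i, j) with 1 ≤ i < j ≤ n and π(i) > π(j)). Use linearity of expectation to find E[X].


Write X = Σ X_I over the C(195, 2) = 18915 pairs i < j, with X_I the indicator of one inversion.
There are 18915 indicators.
For each fixed pair i < j, the values π(i) and π(j) are two distinct elements of {1, …, 195} in uniformly random order; by symmetry P[π(i) > π(j)] = 1/2.
By linearity: E[X] = 18915 · (1/2) = C(195, 2) · (1/2) = 18915/2 = 18915/2 ≈ 9457.500.

E[X] = 18915/2 = 9457.500.


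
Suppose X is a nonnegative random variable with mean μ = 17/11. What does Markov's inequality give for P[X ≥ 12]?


μ = E[X] = 17/11, a = 12.
Markov: P[X ≥ 12] ≤ μ/a = (17/11)/12 = 17/132.
Numerically: ≈ 0.12879.
(Since a = 12 > μ = 1.54545, the bound 17/132 is < 1 and informative.)

P[X ≥ 12] ≤ 17/132 ≈ 0.12879.


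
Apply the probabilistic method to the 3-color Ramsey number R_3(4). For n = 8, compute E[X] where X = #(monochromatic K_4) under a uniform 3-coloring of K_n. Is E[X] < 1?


E[X] = C(8, 4) · 3^{1 − 6} = 70 · 3^{−5} = 70/243.
As a reduced fraction: E[X] = 70/243 ≈ 0.28807.
Is E[X] < 1? YES.
Since E[X] < 1, there exists a 3-coloring of K_{8} with no monochromatic K_4; hence R_3(4) > 8.

E[X] = 70/243 ≈ 0.28807; E[X] < 1, so R_3(4) > 8.


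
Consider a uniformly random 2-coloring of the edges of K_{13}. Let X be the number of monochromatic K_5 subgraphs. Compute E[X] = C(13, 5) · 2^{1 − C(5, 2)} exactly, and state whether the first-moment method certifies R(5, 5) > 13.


E[X] = C(13, 5) · 2^{1 − 10} = 1287 · 2^{−9} = 1287/512.
As a reduced fraction: E[X] = 1287/512 ≈ 2.514.
Is E[X] < 1? NO.
Since E[X] ≥ 1, the first-moment bound is inconclusive at n = 13; it does NOT by itself certify R(5, 5) > 13.

E[X] = 1287/512 ≈ 2.514; E[X] ≥ 1; first-moment method inconclusive here.


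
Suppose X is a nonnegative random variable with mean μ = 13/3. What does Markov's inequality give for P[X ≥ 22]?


μ = E[X] = 13/3, a = 22.
Markov: P[X ≥ 22] ≤ μ/a = (13/3)/22 = 13/66.
Numerically: ≈ 0.197.
(Since a = 22 > μ = 4.333, the bound 13/66 is < 1 and informative.)

P[X ≥ 22] ≤ 13/66 ≈ 0.197.


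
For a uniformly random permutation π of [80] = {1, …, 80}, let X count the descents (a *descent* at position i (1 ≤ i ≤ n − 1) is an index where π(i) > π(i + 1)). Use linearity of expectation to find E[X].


Write X = Σ X_I over i = 1, …, 79, with X_I the indicator of one descent.
There are 79 indicators.
For each fixed i, the pair (π(i), π(i+1)) is a uniformly random ordered pair of distinct values from {1, …, 80}; by symmetry P[π(i) > π(i+1)] = 1/2.
By linearity: E[X] = 79 · (1/2) = (80 − 1) · (1/2) = 79/2 ≈ 39.50000.

E[X] = 79/2 = 39.50000.


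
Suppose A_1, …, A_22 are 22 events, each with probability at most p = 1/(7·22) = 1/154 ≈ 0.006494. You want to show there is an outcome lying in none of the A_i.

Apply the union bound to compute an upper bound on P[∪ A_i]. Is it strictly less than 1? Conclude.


Union bound: P[∪_{i=1}^{22} A_i] ≤ Σ_i P[A_i] ≤ 22·p = 22·(1/154) = 1/7.
Numerically: 1/7 ≈ 0.142857.
Is 1/7 < 1? YES.
Since P[∪ A_i] ≤ 1/7 < 1, the complement has P[∩ A_i^c] ≥ 1 − 1/7 = 6/7 > 0, so some outcome avoids every A_i.

22·p = 1/7 ≈ 0.142857; existence CERTIFIED by the union bound.


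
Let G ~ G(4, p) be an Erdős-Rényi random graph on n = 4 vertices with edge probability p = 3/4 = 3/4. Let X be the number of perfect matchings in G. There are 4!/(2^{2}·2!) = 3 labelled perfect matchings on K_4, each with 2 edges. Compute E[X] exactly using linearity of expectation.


K_4 has 4!/(2^{2}·2!) = 3 labelled perfect matchings.
For each such perfect matching H, let X_H = 1 if all 2 edges of H are present in G. Then P[X_H = 1] = p^{2} = (3/4)^{2} = 9/16.
By linearity: E[X] = Σ_H E[X_H] = 3 · p^{2} = 3 · 9/16 = 27/16.
Numerically: E[X] ≈ 1.688.

E[X] = 3 · (3/4)^{2} = 27/16 ≈ 1.688.


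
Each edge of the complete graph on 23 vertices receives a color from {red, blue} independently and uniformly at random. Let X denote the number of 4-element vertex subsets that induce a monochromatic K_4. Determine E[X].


Let X = Σ_S X_S over the C(23, 4) = 8855 subsets S of size 4, where X_S = 1 if the K_4 on S is monochromatic.
For a fixed S, the K_4 on S has C(4, 2) = 6 edges. P[all 6 edges red] = (1/2)^6, and likewise for blue, so P[monochromatic] = 2·(1/2)^6 = 2^{1 − 6} = 1/32.
By linearity of expectation: E[X] = C(23, 4) · 2^{1 − 6} = 8855 · 1/32 = 8855/32.
Numerically: E[X] ≈ 276.7188.

E[X] = C(23,4)·2^(1−C(4,2)) = 8855/32 ≈ 276.7188.


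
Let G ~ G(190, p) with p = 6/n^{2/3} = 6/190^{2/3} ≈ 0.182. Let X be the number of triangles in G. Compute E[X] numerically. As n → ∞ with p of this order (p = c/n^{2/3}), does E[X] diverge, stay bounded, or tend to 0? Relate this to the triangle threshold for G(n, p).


Number of potential triangles: C(190, 3) = 1125180.
Each occurs with probability p³ ≈ (0.182)³ ≈ 5.98338e-03.
By linearity: E[X] = C(190, 3)·p³ ≈ 1125180 · 5.98338e-03 ≈ 6732.379.
Since α = 2/3 < 1, p = c/n^{2/3} ≫ 1/n is above the triangle threshold p ~ 1/n. Asymptotically E[X] ~ (c³/6)·n^{3(1−α)} = (6³/6)·n^{1} → ∞; triangles are abundant w.h.p.

E[X] ≈ 6732.379; in regime p = Θ(1/n^{2/3}) E[X] diverges (above the triangle threshold p ~ 1/n).


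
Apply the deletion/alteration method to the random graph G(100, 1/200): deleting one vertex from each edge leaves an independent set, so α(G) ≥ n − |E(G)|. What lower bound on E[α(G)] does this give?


E[|E(G)|] = C(100, 2)·p = 4950 · (1/200) = 99/4.
E[α(G)] ≥ n − E[|E(G)|] = 100 − 99/4 = 301/4.
Numerically: ≈ 75.2500.
(This is only a lower bound; the true E[α(G)] may be larger.)

E[α(G)] ≥ 301/4 ≈ 75.2500.


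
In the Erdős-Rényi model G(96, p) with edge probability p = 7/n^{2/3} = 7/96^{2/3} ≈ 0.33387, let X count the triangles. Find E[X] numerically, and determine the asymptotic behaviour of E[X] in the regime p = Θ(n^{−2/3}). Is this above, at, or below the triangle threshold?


Number of potential triangles: C(96, 3) = 142880.
Each occurs with probability p³ ≈ (0.33387)³ ≈ 3.7217882e-02.
By linearity: E[X] = C(96, 3)·p³ ≈ 142880 · 3.7217882e-02 ≈ 5317.69097.
Since α = 2/3 < 1, p = c/n^{2/3} ≫ 1/n is above the triangle threshold p ~ 1/n. Asymptotically E[X] ~ (c³/6)·n^{3(1−α)} = (7³/6)·n^{1} → ∞; triangles are abundant w.h.p.

E[X] ≈ 5317.69097; in regime p = Θ(1/n^{2/3}) E[X] diverges (above the triangle threshold p ~ 1/n).


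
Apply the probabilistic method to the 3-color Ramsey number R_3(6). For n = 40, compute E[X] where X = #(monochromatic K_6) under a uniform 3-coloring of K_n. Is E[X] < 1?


E[X] = C(40, 6) · 3^{1 − 15} = 3838380 · 3^{−14} = 3838380/4782969.
As a reduced fraction: E[X] = 1279460/1594323 ≈ 0.803.
Is E[X] < 1? YES.
Since E[X] < 1, there exists a 3-coloring of K_{40} with no monochromatic K_6; hence R_3(6) > 40.

E[X] = 1279460/1594323 ≈ 0.803; E[X] < 1, so R_3(6) > 40.


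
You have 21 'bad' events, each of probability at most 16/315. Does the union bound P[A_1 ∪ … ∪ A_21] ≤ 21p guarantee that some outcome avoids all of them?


Union bound: P[∪_{i=1}^{21} A_i] ≤ Σ_i P[A_i] ≤ 21·p = 21·(16/315) = 16/15.
Numerically: 16/15 ≈ 1.06667.
Is 16/15 < 1? NO.
Since the bound 16/15 is ≥ 1, the union bound is uninformative here; it does NOT by itself certify existence.

21·p = 16/15 ≈ 1.06667; existence NOT certified by the union bound.


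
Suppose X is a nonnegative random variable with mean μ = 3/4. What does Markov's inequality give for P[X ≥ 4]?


μ = E[X] = 3/4, a = 4.
Markov: P[X ≥ 4] ≤ μ/a = (3/4)/4 = 3/16.
Numerically: ≈ 0.1875.
(Since a = 4 > μ = 0.7500, the bound 3/16 is < 1 and informative.)

P[X ≥ 4] ≤ 3/16 ≈ 0.1875.


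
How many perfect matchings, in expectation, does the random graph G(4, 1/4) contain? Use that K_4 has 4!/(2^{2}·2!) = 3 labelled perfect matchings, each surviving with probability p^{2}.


K_4 has 4!/(2^{2}·2!) = 3 labelled perfect matchings.
For each such perfect matching H, let X_H = 1 if all 2 edges of H are present in G. Then P[X_H = 1] = p^{2} = (1/4)^{2} = 1/16.
By linearity: E[X] = Σ_H E[X_H] = 3 · p^{2} = 3 · 1/16 = 3/16.
Numerically: E[X] ≈ 0.1875.

E[X] = 3 · (1/4)^{2} = 3/16 ≈ 0.1875.


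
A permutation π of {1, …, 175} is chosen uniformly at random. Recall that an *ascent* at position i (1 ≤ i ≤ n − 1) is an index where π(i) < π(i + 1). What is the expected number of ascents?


Write X = Σ X_I over i = 1, …, 174, with X_I the indicator of one ascent.
There are 174 indicators.
For each fixed i, the pair (π(i), π(i+1)) is a uniformly random ordered pair of distinct values from {1, …, 175}; by symmetry P[π(i) < π(i+1)] = 1/2.
By linearity: E[X] = 174 · (1/2) = (175 − 1) · (1/2) = 87 ≈ 87.0000.

E[X] = 87 = 87.0000.


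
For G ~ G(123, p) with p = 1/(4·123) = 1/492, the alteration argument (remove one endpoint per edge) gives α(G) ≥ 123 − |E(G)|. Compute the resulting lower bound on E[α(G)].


E[|E(G)|] = C(123, 2)·p = 7503 · (1/492) = 61/4.
E[α(G)] ≥ n − E[|E(G)|] = 123 − 61/4 = 431/4.
Numerically: ≈ 107.7500.
(This is only a lower bound; the true E[α(G)] may be larger.)

E[α(G)] ≥ 431/4 ≈ 107.7500.
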